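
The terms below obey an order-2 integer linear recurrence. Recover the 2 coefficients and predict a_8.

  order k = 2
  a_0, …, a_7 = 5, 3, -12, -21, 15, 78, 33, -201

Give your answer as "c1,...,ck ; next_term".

  a_2 = 1·3 + -3·5 = -12
  a_3 = 1·-12 + -3·3 = -21
  a_4 = 1·-21 + -3·-12 = 15
  a_5 = 1·15 + -3·-21 = 78
  a_6 = 1·78 + -3·15 = 33
  a_7 = 1·33 + -3·78 = -201
  a_8 = 1·-201 + -3·33 = -300

1,-3 ; -300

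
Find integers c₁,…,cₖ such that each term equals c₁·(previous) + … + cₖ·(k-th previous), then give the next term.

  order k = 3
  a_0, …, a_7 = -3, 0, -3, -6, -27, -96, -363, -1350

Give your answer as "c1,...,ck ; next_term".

3,3,-1 ; -5043

  a_3 = 3·-3 + 3·0 + -1·-3 = -6
  a_4 = 3·-6 + 3·-3 + -1·0 = -27
  a_5 = 3·-27 + 3·-6 + -1·-3 = -96
  a_6 = 3·-96 + 3·-27 + -1·-6 = -363
  a_7 = 3·-363 + 3·-96 + -1·-27 = -1350
  a_8 = 3·-1350 + 3·-363 + -1·-96 = -5043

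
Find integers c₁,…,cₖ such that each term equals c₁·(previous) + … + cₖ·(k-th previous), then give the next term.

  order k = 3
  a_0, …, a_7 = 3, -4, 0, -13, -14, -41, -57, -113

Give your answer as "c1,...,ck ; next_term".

2,1,-3 ; -160

  a_3 = 2·0 + 1·-4 + -3·3 = -13
  a_4 = 2·-13 + 1·0 + -3·-4 = -14
  a_5 = 2·-14 + 1·-13 + -3·0 = -41
  a_6 = 2·-41 + 1·-14 + -3·-13 = -57
  a_7 = 2·-57 + 1·-41 + -3·-14 = -113
  a_8 = 2·-113 + 1·-57 + -3·-41 = -160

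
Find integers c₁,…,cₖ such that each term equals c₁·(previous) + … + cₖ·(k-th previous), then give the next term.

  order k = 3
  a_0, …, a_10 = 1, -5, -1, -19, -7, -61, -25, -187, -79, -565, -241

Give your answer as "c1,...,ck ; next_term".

1,3,-3 ; -1699

  a_3 = 1·-1 + 3·-5 + -3·1 = -19
  a_4 = 1·-19 + 3·-1 + -3·-5 = -7
  a_5 = 1·-7 + 3·-19 + -3·-1 = -61
  a_6 = 1·-61 + 3·-7 + -3·-19 = -25
  a_7 = 1·-25 + 3·-61 + -3·-7 = -187
  a_8 = 1·-187 + 3·-25 + -3·-61 = -79
  a_9 = 1·-79 + 3·-187 + -3·-25 = -565
  a_10 = 1·-565 + 3·-79 + -3·-187 = -241
  a_11 = 1·-241 + 3·-565 + -3·-79 = -1699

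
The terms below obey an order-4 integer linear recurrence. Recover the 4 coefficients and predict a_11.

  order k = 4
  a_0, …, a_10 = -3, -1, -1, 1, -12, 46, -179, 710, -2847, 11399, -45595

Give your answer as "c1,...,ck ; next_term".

  a_4 = -4·1 + -1·-1 + -3·-1 + 4·-3 = -12
  a_5 = -4·-12 + -1·1 + -3·-1 + 4·-1 = 46
  a_6 = -4·46 + -1·-12 + -3·1 + 4·-1 = -179
  a_7 = -4·-179 + -1·46 + -3·-12 + 4·1 = 710
  a_8 = -4·710 + -1·-179 + -3·46 + 4·-12 = -2847
  a_9 = -4·-2847 + -1·710 + -3·-179 + 4·46 = 11399
  a_10 = -4·11399 + -1·-2847 + -3·710 + 4·-179 = -45595
  a_11 = -4·-45595 + -1·11399 + -3·-2847 + 4·710 = 182362

-4,-1,-3,4 ; 182362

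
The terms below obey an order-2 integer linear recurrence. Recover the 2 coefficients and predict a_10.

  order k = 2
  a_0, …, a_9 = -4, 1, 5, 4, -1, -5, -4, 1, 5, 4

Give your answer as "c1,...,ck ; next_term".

  a_2 = 1·1 + -1·-4 = 5
  a_3 = 1·5 + -1·1 = 4
  a_4 = 1·4 + -1·5 = -1
  a_5 = 1·-1 + -1·4 = -5
  a_6 = 1·-5 + -1·-1 = -4
  a_7 = 1·-4 + -1·-5 = 1
  a_8 = 1·1 + -1·-4 = 5
  a_9 = 1·5 + -1·1 = 4
  a_10 = 1·4 + -1·5 = -1

1,-1 ; -1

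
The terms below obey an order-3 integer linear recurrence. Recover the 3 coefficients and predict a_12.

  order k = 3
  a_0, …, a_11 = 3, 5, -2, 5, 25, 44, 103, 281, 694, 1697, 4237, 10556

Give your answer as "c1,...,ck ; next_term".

  a_3 = 2·-2 + 0·5 + 3·3 = 5
  a_4 = 2·5 + 0·-2 + 3·5 = 25
  a_5 = 2·25 + 0·5 + 3·-2 = 44
  a_6 = 2·44 + 0·25 + 3·5 = 103
  a_7 = 2·103 + 0·44 + 3·25 = 281
  a_8 = 2·281 + 0·103 + 3·44 = 694
  a_9 = 2·694 + 0·281 + 3·103 = 1697
  a_10 = 2·1697 + 0·694 + 3·281 = 4237
  a_11 = 2·4237 + 0·1697 + 3·694 = 10556
  a_12 = 2·10556 + 0·4237 + 3·1697 = 26203

2,0,3 ; 26203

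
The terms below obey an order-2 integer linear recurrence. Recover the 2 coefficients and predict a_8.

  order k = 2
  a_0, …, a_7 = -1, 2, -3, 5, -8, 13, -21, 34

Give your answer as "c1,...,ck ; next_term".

-1,1 ; -55

  a_2 = -1·2 + 1·-1 = -3
  a_3 = -1·-3 + 1·2 = 5
  a_4 = -1·5 + 1·-3 = -8
  a_5 = -1·-8 + 1·5 = 13
  a_6 = -1·13 + 1·-8 = -21
  a_7 = -1·-21 + 1·13 = 34
  a_8 = -1·34 + 1·-21 = -55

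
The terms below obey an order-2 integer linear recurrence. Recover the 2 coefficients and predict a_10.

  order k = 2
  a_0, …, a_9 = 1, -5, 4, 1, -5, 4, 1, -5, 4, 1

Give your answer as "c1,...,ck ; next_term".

-1,-1 ; -5

  a_2 = -1·-5 + -1·1 = 4
  a_3 = -1·4 + -1·-5 = 1
  a_4 = -1·1 + -1·4 = -5
  a_5 = -1·-5 + -1·1 = 4
  a_6 = -1·4 + -1·-5 = 1
  a_7 = -1·1 + -1·4 = -5
  a_8 = -1·-5 + -1·1 = 4
  a_9 = -1·4 + -1·-5 = 1
  a_10 = -1·1 + -1·4 = -5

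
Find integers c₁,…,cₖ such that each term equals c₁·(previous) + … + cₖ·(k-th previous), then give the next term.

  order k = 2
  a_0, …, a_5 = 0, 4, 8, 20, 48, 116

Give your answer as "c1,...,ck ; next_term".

  a_2 = 2·4 + 1·0 = 8
  a_3 = 2·8 + 1·4 = 20
  a_4 = 2·20 + 1·8 = 48
  a_5 = 2·48 + 1·20 = 116
  a_6 = 2·116 + 1·48 = 280

2,1 ; 280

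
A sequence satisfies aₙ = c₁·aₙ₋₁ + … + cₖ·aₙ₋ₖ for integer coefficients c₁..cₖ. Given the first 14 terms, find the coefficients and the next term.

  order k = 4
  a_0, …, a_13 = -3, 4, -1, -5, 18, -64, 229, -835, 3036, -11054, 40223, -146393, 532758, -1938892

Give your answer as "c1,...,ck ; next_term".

  a_4 = -3·-5 + 3·-1 + 3·4 + 2·-3 = 18
  a_5 = -3·18 + 3·-5 + 3·-1 + 2·4 = -64
  a_6 = -3·-64 + 3·18 + 3·-5 + 2·-1 = 229
  a_7 = -3·229 + 3·-64 + 3·18 + 2·-5 = -835
  a_8 = -3·-835 + 3·229 + 3·-64 + 2·18 = 3036
  a_9 = -3·3036 + 3·-835 + 3·229 + 2·-64 = -11054
  a_10 = -3·-11054 + 3·3036 + 3·-835 + 2·229 = 40223
  a_11 = -3·40223 + 3·-11054 + 3·3036 + 2·-835 = -146393
  a_12 = -3·-146393 + 3·40223 + 3·-11054 + 2·3036 = 532758
  a_13 = -3·532758 + 3·-146393 + 3·40223 + 2·-11054 = -1938892
  a_14 = -3·-1938892 + 3·532758 + 3·-146393 + 2·40223 = 7056217

-3,3,3,2 ; 7056217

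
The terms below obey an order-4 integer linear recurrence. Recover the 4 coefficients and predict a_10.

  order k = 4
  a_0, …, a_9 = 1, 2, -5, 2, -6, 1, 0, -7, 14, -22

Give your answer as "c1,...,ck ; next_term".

-1,1,1,-1 ; 29

  a_4 = -1·2 + 1·-5 + 1·2 + -1·1 = -6
  a_5 = -1·-6 + 1·2 + 1·-5 + -1·2 = 1
  a_6 = -1·1 + 1·-6 + 1·2 + -1·-5 = 0
  a_7 = -1·0 + 1·1 + 1·-6 + -1·2 = -7
  a_8 = -1·-7 + 1·0 + 1·1 + -1·-6 = 14
  a_9 = -1·14 + 1·-7 + 1·0 + -1·1 = -22
  a_10 = -1·-22 + 1·14 + 1·-7 + -1·0 = 29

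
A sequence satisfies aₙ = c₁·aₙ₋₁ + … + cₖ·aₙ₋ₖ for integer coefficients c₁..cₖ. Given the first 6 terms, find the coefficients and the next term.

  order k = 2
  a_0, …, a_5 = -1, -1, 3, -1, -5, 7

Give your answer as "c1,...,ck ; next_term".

-1,-2 ; 3

  a_2 = -1·-1 + -2·-1 = 3
  a_3 = -1·3 + -2·-1 = -1
  a_4 = -1·-1 + -2·3 = -5
  a_5 = -1·-5 + -2·-1 = 7
  a_6 = -1·7 + -2·-5 = 3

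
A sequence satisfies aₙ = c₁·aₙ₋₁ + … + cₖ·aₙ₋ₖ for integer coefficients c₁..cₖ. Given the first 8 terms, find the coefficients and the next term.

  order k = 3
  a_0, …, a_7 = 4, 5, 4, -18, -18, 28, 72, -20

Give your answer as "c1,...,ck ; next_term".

0,-2,-2 ; -200

  a_3 = 0·4 + -2·5 + -2·4 = -18
  a_4 = 0·-18 + -2·4 + -2·5 = -18
  a_5 = 0·-18 + -2·-18 + -2·4 = 28
  a_6 = 0·28 + -2·-18 + -2·-18 = 72
  a_7 = 0·72 + -2·28 + -2·-18 = -20
  a_8 = 0·-20 + -2·72 + -2·28 = -200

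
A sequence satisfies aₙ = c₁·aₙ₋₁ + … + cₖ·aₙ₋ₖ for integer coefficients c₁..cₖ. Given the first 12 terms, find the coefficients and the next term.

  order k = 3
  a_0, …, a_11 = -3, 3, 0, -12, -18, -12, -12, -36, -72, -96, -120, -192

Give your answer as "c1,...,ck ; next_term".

2,-2,2 ; -336

  a_3 = 2·0 + -2·3 + 2·-3 = -12
  a_4 = 2·-12 + -2·0 + 2·3 = -18
  a_5 = 2·-18 + -2·-12 + 2·0 = -12
  a_6 = 2·-12 + -2·-18 + 2·-12 = -12
  a_7 = 2·-12 + -2·-12 + 2·-18 = -36
  a_8 = 2·-36 + -2·-12 + 2·-12 = -72
  a_9 = 2·-72 + -2·-36 + 2·-12 = -96
  a_10 = 2·-96 + -2·-72 + 2·-36 = -120
  a_11 = 2·-120 + -2·-96 + 2·-72 = -192
  a_12 = 2·-192 + -2·-120 + 2·-96 = -336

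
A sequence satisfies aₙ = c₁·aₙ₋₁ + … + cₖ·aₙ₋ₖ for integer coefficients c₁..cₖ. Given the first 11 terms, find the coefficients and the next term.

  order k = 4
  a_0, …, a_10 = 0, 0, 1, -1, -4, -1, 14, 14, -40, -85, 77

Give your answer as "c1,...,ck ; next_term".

  a_4 = 1·-1 + -3·1 + 0·0 + 3·0 = -4
  a_5 = 1·-4 + -3·-1 + 0·1 + 3·0 = -1
  a_6 = 1·-1 + -3·-4 + 0·-1 + 3·1 = 14
  a_7 = 1·14 + -3·-1 + 0·-4 + 3·-1 = 14
  a_8 = 1·14 + -3·14 + 0·-1 + 3·-4 = -40
  a_9 = 1·-40 + -3·14 + 0·14 + 3·-1 = -85
  a_10 = 1·-85 + -3·-40 + 0·14 + 3·14 = 77
  a_11 = 1·77 + -3·-85 + 0·-40 + 3·14 = 374

1,-3,0,3 ; 374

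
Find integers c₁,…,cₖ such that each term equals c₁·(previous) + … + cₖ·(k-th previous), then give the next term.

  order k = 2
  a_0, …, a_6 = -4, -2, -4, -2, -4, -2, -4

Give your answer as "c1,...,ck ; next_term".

0,1 ; -2

  a_2 = 0·-2 + 1·-4 = -4
  a_3 = 0·-4 + 1·-2 = -2
  a_4 = 0·-2 + 1·-4 = -4
  a_5 = 0·-4 + 1·-2 = -2
  a_6 = 0·-2 + 1·-4 = -4
  a_7 = 0·-4 + 1·-2 = -2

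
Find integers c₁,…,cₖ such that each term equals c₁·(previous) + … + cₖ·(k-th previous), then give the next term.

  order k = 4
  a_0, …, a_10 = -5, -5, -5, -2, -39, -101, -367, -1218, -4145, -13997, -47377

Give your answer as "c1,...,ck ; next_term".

  a_4 = 2·-2 + 4·-5 + 2·-5 + 1·-5 = -39
  a_5 = 2·-39 + 4·-2 + 2·-5 + 1·-5 = -101
  a_6 = 2·-101 + 4·-39 + 2·-2 + 1·-5 = -367
  a_7 = 2·-367 + 4·-101 + 2·-39 + 1·-2 = -1218
  a_8 = 2·-1218 + 4·-367 + 2·-101 + 1·-39 = -4145
  a_9 = 2·-4145 + 4·-1218 + 2·-367 + 1·-101 = -13997
  a_10 = 2·-13997 + 4·-4145 + 2·-1218 + 1·-367 = -47377
  a_11 = 2·-47377 + 4·-13997 + 2·-4145 + 1·-1218 = -160250

2,4,2,1 ; -160250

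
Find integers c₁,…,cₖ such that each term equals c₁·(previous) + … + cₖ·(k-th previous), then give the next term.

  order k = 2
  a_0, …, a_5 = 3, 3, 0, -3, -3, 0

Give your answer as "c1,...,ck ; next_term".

1,-1 ; 3

  a_2 = 1·3 + -1·3 = 0
  a_3 = 1·0 + -1·3 = -3
  a_4 = 1·-3 + -1·0 = -3
  a_5 = 1·-3 + -1·-3 = 0
  a_6 = 1·0 + -1·-3 = 3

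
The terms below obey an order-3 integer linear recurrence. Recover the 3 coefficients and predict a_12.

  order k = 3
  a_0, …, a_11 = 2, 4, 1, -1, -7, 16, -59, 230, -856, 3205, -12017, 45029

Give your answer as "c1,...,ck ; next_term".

  a_3 = -3·1 + 2·4 + -3·2 = -1
  a_4 = -3·-1 + 2·1 + -3·4 = -7
  a_5 = -3·-7 + 2·-1 + -3·1 = 16
  a_6 = -3·16 + 2·-7 + -3·-1 = -59
  a_7 = -3·-59 + 2·16 + -3·-7 = 230
  a_8 = -3·230 + 2·-59 + -3·16 = -856
  a_9 = -3·-856 + 2·230 + -3·-59 = 3205
  a_10 = -3·3205 + 2·-856 + -3·230 = -12017
  a_11 = -3·-12017 + 2·3205 + -3·-856 = 45029
  a_12 = -3·45029 + 2·-12017 + -3·3205 = -168736

-3,2,-3 ; -168736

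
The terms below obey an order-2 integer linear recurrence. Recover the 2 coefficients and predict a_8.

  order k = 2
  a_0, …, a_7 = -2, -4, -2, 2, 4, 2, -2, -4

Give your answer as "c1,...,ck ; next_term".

1,-1 ; -2

  a_2 = 1·-4 + -1·-2 = -2
  a_3 = 1·-2 + -1·-4 = 2
  a_4 = 1·2 + -1·-2 = 4
  a_5 = 1·4 + -1·2 = 2
  a_6 = 1·2 + -1·4 = -2
  a_7 = 1·-2 + -1·2 = -4
  a_8 = 1·-4 + -1·-2 = -2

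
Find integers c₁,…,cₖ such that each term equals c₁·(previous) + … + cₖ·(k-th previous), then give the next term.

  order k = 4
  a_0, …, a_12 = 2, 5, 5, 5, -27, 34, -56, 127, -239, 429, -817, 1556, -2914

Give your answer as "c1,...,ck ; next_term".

  a_4 = -2·5 + -1·5 + -2·5 + -1·2 = -27
  a_5 = -2·-27 + -1·5 + -2·5 + -1·5 = 34
  a_6 = -2·34 + -1·-27 + -2·5 + -1·5 = -56
  a_7 = -2·-56 + -1·34 + -2·-27 + -1·5 = 127
  a_8 = -2·127 + -1·-56 + -2·34 + -1·-27 = -239
  a_9 = -2·-239 + -1·127 + -2·-56 + -1·34 = 429
  a_10 = -2·429 + -1·-239 + -2·127 + -1·-56 = -817
  a_11 = -2·-817 + -1·429 + -2·-239 + -1·127 = 1556
  a_12 = -2·1556 + -1·-817 + -2·429 + -1·-239 = -2914
  a_13 = -2·-2914 + -1·1556 + -2·-817 + -1·429 = 5477

-2,-1,-2,-1 ; 5477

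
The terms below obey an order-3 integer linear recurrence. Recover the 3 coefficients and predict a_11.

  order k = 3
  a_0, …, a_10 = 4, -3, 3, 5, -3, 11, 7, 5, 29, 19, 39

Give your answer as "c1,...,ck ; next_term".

  a_3 = 0·3 + 1·-3 + 2·4 = 5
  a_4 = 0·5 + 1·3 + 2·-3 = -3
  a_5 = 0·-3 + 1·5 + 2·3 = 11
  a_6 = 0·11 + 1·-3 + 2·5 = 7
  a_7 = 0·7 + 1·11 + 2·-3 = 5
  a_8 = 0·5 + 1·7 + 2·11 = 29
  a_9 = 0·29 + 1·5 + 2·7 = 19
  a_10 = 0·19 + 1·29 + 2·5 = 39
  a_11 = 0·39 + 1·19 + 2·29 = 77

0,1,2 ; 77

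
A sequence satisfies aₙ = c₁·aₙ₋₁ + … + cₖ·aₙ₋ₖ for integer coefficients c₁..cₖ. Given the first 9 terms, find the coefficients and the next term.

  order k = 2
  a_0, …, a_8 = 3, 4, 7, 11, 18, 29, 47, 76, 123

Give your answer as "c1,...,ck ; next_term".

1,1 ; 199

  a_2 = 1·4 + 1·3 = 7
  a_3 = 1·7 + 1·4 = 11
  a_4 = 1·11 + 1·7 = 18
  a_5 = 1·18 + 1·11 = 29
  a_6 = 1·29 + 1·18 = 47
  a_7 = 1·47 + 1·29 = 76
  a_8 = 1·76 + 1·47 = 123
  a_9 = 1·123 + 1·76 = 199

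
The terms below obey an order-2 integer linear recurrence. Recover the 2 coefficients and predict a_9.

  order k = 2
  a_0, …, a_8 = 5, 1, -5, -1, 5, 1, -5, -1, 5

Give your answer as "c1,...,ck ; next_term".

0,-1 ; 1

  a_2 = 0·1 + -1·5 = -5
  a_3 = 0·-5 + -1·1 = -1
  a_4 = 0·-1 + -1·-5 = 5
  a_5 = 0·5 + -1·-1 = 1
  a_6 = 0·1 + -1·5 = -5
  a_7 = 0·-5 + -1·1 = -1
  a_8 = 0·-1 + -1·-5 = 5
  a_9 = 0·5 + -1·-1 = 1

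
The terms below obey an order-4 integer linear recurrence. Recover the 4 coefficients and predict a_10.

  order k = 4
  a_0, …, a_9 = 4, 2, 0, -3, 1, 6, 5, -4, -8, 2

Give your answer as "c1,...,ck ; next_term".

  a_4 = 1·-3 + -1·0 + 0·2 + 1·4 = 1
  a_5 = 1·1 + -1·-3 + 0·0 + 1·2 = 6
  a_6 = 1·6 + -1·1 + 0·-3 + 1·0 = 5
  a_7 = 1·5 + -1·6 + 0·1 + 1·-3 = -4
  a_8 = 1·-4 + -1·5 + 0·6 + 1·1 = -8
  a_9 = 1·-8 + -1·-4 + 0·5 + 1·6 = 2
  a_10 = 1·2 + -1·-8 + 0·-4 + 1·5 = 15

1,-1,0,1 ; 15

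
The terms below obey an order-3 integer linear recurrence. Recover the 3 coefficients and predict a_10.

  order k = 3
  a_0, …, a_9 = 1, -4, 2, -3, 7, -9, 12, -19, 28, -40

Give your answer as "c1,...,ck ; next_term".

  a_3 = -1·2 + 0·-4 + -1·1 = -3
  a_4 = -1·-3 + 0·2 + -1·-4 = 7
  a_5 = -1·7 + 0·-3 + -1·2 = -9
  a_6 = -1·-9 + 0·7 + -1·-3 = 12
  a_7 = -1·12 + 0·-9 + -1·7 = -19
  a_8 = -1·-19 + 0·12 + -1·-9 = 28
  a_9 = -1·28 + 0·-19 + -1·12 = -40
  a_10 = -1·-40 + 0·28 + -1·-19 = 59

-1,0,-1 ; 59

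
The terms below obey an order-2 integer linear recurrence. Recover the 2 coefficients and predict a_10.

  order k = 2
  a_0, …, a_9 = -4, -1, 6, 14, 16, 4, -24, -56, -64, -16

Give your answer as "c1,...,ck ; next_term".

2,-2 ; 96

  a_2 = 2·-1 + -2·-4 = 6
  a_3 = 2·6 + -2·-1 = 14
  a_4 = 2·14 + -2·6 = 16
  a_5 = 2·16 + -2·14 = 4
  a_6 = 2·4 + -2·16 = -24
  a_7 = 2·-24 + -2·4 = -56
  a_8 = 2·-56 + -2·-24 = -64
  a_9 = 2·-64 + -2·-56 = -16
  a_10 = 2·-16 + -2·-64 = 96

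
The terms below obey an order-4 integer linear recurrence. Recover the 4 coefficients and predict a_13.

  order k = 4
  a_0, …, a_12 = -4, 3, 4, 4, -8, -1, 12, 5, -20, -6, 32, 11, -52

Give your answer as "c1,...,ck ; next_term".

0,-1,0,1 ; -17

  a_4 = 0·4 + -1·4 + 0·3 + 1·-4 = -8
  a_5 = 0·-8 + -1·4 + 0·4 + 1·3 = -1
  a_6 = 0·-1 + -1·-8 + 0·4 + 1·4 = 12
  a_7 = 0·12 + -1·-1 + 0·-8 + 1·4 = 5
  a_8 = 0·5 + -1·12 + 0·-1 + 1·-8 = -20
  a_9 = 0·-20 + -1·5 + 0·12 + 1·-1 = -6
  a_10 = 0·-6 + -1·-20 + 0·5 + 1·12 = 32
  a_11 = 0·32 + -1·-6 + 0·-20 + 1·5 = 11
  a_12 = 0·11 + -1·32 + 0·-6 + 1·-20 = -52
  a_13 = 0·-52 + -1·11 + 0·32 + 1·-6 = -17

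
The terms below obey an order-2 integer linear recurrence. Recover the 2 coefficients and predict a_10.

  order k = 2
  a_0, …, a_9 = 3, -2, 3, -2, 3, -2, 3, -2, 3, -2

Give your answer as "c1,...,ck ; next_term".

0,1 ; 3

  a_2 = 0·-2 + 1·3 = 3
  a_3 = 0·3 + 1·-2 = -2
  a_4 = 0·-2 + 1·3 = 3
  a_5 = 0·3 + 1·-2 = -2
  a_6 = 0·-2 + 1·3 = 3
  a_7 = 0·3 + 1·-2 = -2
  a_8 = 0·-2 + 1·3 = 3
  a_9 = 0·3 + 1·-2 = -2
  a_10 = 0·-2 + 1·3 = 3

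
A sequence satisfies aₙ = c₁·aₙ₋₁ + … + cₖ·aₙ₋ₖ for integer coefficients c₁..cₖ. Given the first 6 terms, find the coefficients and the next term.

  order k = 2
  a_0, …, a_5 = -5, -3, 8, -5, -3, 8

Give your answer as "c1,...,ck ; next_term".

  a_2 = -1·-3 + -1·-5 = 8
  a_3 = -1·8 + -1·-3 = -5
  a_4 = -1·-5 + -1·8 = -3
  a_5 = -1·-3 + -1·-5 = 8
  a_6 = -1·8 + -1·-3 = -5

-1,-1 ; -5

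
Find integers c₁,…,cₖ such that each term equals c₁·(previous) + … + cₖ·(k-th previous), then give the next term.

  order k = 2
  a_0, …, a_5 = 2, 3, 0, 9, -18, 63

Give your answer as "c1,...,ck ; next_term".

-2,3 ; -180

  a_2 = -2·3 + 3·2 = 0
  a_3 = -2·0 + 3·3 = 9
  a_4 = -2·9 + 3·0 = -18
  a_5 = -2·-18 + 3·9 = 63
  a_6 = -2·63 + 3·-18 = -180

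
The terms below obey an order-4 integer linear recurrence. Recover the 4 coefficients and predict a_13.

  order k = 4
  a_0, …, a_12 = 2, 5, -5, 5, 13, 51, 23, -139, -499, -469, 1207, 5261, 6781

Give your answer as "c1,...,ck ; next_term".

2,-3,-4,4 ; -8925

  a_4 = 2·5 + -3·-5 + -4·5 + 4·2 = 13
  a_5 = 2·13 + -3·5 + -4·-5 + 4·5 = 51
  a_6 = 2·51 + -3·13 + -4·5 + 4·-5 = 23
  a_7 = 2·23 + -3·51 + -4·13 + 4·5 = -139
  a_8 = 2·-139 + -3·23 + -4·51 + 4·13 = -499
  a_9 = 2·-499 + -3·-139 + -4·23 + 4·51 = -469
  a_10 = 2·-469 + -3·-499 + -4·-139 + 4·23 = 1207
  a_11 = 2·1207 + -3·-469 + -4·-499 + 4·-139 = 5261
  a_12 = 2·5261 + -3·1207 + -4·-469 + 4·-499 = 6781
  a_13 = 2·6781 + -3·5261 + -4·1207 + 4·-469 = -8925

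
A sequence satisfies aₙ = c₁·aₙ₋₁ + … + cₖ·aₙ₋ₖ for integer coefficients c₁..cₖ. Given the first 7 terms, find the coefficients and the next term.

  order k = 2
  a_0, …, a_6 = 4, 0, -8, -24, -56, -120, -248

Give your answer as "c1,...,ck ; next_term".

  a_2 = 3·0 + -2·4 = -8
  a_3 = 3·-8 + -2·0 = -24
  a_4 = 3·-24 + -2·-8 = -56
  a_5 = 3·-56 + -2·-24 = -120
  a_6 = 3·-120 + -2·-56 = -248
  a_7 = 3·-248 + -2·-120 = -504

3,-2 ; -504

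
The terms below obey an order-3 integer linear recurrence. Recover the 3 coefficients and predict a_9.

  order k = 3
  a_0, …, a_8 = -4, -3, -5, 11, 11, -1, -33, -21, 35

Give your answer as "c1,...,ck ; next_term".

0,-1,-2 ; 87

  a_3 = 0·-5 + -1·-3 + -2·-4 = 11
  a_4 = 0·11 + -1·-5 + -2·-3 = 11
  a_5 = 0·11 + -1·11 + -2·-5 = -1
  a_6 = 0·-1 + -1·11 + -2·11 = -33
  a_7 = 0·-33 + -1·-1 + -2·11 = -21
  a_8 = 0·-21 + -1·-33 + -2·-1 = 35
  a_9 = 0·35 + -1·-21 + -2·-33 = 87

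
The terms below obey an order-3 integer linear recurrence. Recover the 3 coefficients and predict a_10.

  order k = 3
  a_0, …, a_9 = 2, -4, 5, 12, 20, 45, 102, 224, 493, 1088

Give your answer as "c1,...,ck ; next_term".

  a_3 = 2·5 + 0·-4 + 1·2 = 12
  a_4 = 2·12 + 0·5 + 1·-4 = 20
  a_5 = 2·20 + 0·12 + 1·5 = 45
  a_6 = 2·45 + 0·20 + 1·12 = 102
  a_7 = 2·102 + 0·45 + 1·20 = 224
  a_8 = 2·224 + 0·102 + 1·45 = 493
  a_9 = 2·493 + 0·224 + 1·102 = 1088
  a_10 = 2·1088 + 0·493 + 1·224 = 2400

2,0,1 ; 2400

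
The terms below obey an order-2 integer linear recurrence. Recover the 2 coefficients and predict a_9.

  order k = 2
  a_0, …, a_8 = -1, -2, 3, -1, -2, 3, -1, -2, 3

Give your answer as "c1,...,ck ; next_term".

  a_2 = -1·-2 + -1·-1 = 3
  a_3 = -1·3 + -1·-2 = -1
  a_4 = -1·-1 + -1·3 = -2
  a_5 = -1·-2 + -1·-1 = 3
  a_6 = -1·3 + -1·-2 = -1
  a_7 = -1·-1 + -1·3 = -2
  a_8 = -1·-2 + -1·-1 = 3
  a_9 = -1·3 + -1·-2 = -1

-1,-1 ; -1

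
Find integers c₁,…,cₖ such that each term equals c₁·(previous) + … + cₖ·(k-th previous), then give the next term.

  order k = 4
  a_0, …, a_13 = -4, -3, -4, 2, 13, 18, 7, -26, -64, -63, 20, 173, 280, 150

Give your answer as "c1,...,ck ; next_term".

  a_4 = 1·2 + -1·-4 + -1·-3 + -1·-4 = 13
  a_5 = 1·13 + -1·2 + -1·-4 + -1·-3 = 18
  a_6 = 1·18 + -1·13 + -1·2 + -1·-4 = 7
  a_7 = 1·7 + -1·18 + -1·13 + -1·2 = -26
  a_8 = 1·-26 + -1·7 + -1·18 + -1·13 = -64
  a_9 = 1·-64 + -1·-26 + -1·7 + -1·18 = -63
  a_10 = 1·-63 + -1·-64 + -1·-26 + -1·7 = 20
  a_11 = 1·20 + -1·-63 + -1·-64 + -1·-26 = 173
  a_12 = 1·173 + -1·20 + -1·-63 + -1·-64 = 280
  a_13 = 1·280 + -1·173 + -1·20 + -1·-63 = 150
  a_14 = 1·150 + -1·280 + -1·173 + -1·20 = -323

1,-1,-1,-1 ; -323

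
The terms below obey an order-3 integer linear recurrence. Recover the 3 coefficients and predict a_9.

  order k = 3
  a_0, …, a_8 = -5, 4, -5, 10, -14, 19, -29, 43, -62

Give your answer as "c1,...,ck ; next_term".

  a_3 = -1·-5 + 0·4 + -1·-5 = 10
  a_4 = -1·10 + 0·-5 + -1·4 = -14
  a_5 = -1·-14 + 0·10 + -1·-5 = 19
  a_6 = -1·19 + 0·-14 + -1·10 = -29
  a_7 = -1·-29 + 0·19 + -1·-14 = 43
  a_8 = -1·43 + 0·-29 + -1·19 = -62
  a_9 = -1·-62 + 0·43 + -1·-29 = 91

-1,0,-1 ; 91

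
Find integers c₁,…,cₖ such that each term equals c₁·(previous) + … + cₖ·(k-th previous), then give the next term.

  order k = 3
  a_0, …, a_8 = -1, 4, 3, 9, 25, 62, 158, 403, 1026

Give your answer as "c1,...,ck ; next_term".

2,1,1 ; 2613

  a_3 = 2·3 + 1·4 + 1·-1 = 9
  a_4 = 2·9 + 1·3 + 1·4 = 25
  a_5 = 2·25 + 1·9 + 1·3 = 62
  a_6 = 2·62 + 1·25 + 1·9 = 158
  a_7 = 2·158 + 1·62 + 1·25 = 403
  a_8 = 2·403 + 1·158 + 1·62 = 1026
  a_9 = 2·1026 + 1·403 + 1·158 = 2613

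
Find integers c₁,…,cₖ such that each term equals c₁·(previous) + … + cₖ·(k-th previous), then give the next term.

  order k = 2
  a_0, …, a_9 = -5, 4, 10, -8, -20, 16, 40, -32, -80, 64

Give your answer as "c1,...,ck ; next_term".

  a_2 = 0·4 + -2·-5 = 10
  a_3 = 0·10 + -2·4 = -8
  a_4 = 0·-8 + -2·10 = -20
  a_5 = 0·-20 + -2·-8 = 16
  a_6 = 0·16 + -2·-20 = 40
  a_7 = 0·40 + -2·16 = -32
  a_8 = 0·-32 + -2·40 = -80
  a_9 = 0·-80 + -2·-32 = 64
  a_10 = 0·64 + -2·-80 = 160

0,-2 ; 160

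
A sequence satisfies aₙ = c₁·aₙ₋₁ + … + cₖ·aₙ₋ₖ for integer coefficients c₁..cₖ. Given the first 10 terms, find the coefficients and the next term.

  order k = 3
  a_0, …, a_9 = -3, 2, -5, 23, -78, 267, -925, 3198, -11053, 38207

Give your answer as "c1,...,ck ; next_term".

-3,1,-2 ; -132070

  a_3 = -3·-5 + 1·2 + -2·-3 = 23
  a_4 = -3·23 + 1·-5 + -2·2 = -78
  a_5 = -3·-78 + 1·23 + -2·-5 = 267
  a_6 = -3·267 + 1·-78 + -2·23 = -925
  a_7 = -3·-925 + 1·267 + -2·-78 = 3198
  a_8 = -3·3198 + 1·-925 + -2·267 = -11053
  a_9 = -3·-11053 + 1·3198 + -2·-925 = 38207
  a_10 = -3·38207 + 1·-11053 + -2·3198 = -132070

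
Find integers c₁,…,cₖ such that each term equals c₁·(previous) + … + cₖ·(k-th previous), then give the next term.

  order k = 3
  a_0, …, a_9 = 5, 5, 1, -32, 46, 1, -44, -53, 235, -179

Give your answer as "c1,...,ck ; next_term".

  a_3 = -2·1 + -3·5 + -3·5 = -32
  a_4 = -2·-32 + -3·1 + -3·5 = 46
  a_5 = -2·46 + -3·-32 + -3·1 = 1
  a_6 = -2·1 + -3·46 + -3·-32 = -44
  a_7 = -2·-44 + -3·1 + -3·46 = -53
  a_8 = -2·-53 + -3·-44 + -3·1 = 235
  a_9 = -2·235 + -3·-53 + -3·-44 = -179
  a_10 = -2·-179 + -3·235 + -3·-53 = -188

-2,-3,-3 ; -188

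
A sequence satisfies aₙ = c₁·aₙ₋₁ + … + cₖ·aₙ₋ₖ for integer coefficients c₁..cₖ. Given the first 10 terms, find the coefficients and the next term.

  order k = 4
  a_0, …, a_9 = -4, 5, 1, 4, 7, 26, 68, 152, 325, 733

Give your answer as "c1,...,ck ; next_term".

  a_4 = 3·4 + -3·1 + 2·5 + 3·-4 = 7
  a_5 = 3·7 + -3·4 + 2·1 + 3·5 = 26
  a_6 = 3·26 + -3·7 + 2·4 + 3·1 = 68
  a_7 = 3·68 + -3·26 + 2·7 + 3·4 = 152
  a_8 = 3·152 + -3·68 + 2·26 + 3·7 = 325
  a_9 = 3·325 + -3·152 + 2·68 + 3·26 = 733
  a_10 = 3·733 + -3·325 + 2·152 + 3·68 = 1732

3,-3,2,3 ; 1732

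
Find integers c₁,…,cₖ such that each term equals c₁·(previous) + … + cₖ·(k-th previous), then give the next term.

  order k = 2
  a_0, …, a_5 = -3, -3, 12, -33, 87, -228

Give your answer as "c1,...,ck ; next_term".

  a_2 = -3·-3 + -1·-3 = 12
  a_3 = -3·12 + -1·-3 = -33
  a_4 = -3·-33 + -1·12 = 87
  a_5 = -3·87 + -1·-33 = -228
  a_6 = -3·-228 + -1·87 = 597

-3,-1 ; 597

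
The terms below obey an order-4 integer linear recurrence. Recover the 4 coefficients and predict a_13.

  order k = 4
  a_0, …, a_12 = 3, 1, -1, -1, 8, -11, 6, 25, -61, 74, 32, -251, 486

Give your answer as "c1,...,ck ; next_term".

  a_4 = -1·-1 + 0·-1 + 4·1 + 1·3 = 8
  a_5 = -1·8 + 0·-1 + 4·-1 + 1·1 = -11
  a_6 = -1·-11 + 0·8 + 4·-1 + 1·-1 = 6
  a_7 = -1·6 + 0·-11 + 4·8 + 1·-1 = 25
  a_8 = -1·25 + 0·6 + 4·-11 + 1·8 = -61
  a_9 = -1·-61 + 0·25 + 4·6 + 1·-11 = 74
  a_10 = -1·74 + 0·-61 + 4·25 + 1·6 = 32
  a_11 = -1·32 + 0·74 + 4·-61 + 1·25 = -251
  a_12 = -1·-251 + 0·32 + 4·74 + 1·-61 = 486
  a_13 = -1·486 + 0·-251 + 4·32 + 1·74 = -284

-1,0,4,1 ; -284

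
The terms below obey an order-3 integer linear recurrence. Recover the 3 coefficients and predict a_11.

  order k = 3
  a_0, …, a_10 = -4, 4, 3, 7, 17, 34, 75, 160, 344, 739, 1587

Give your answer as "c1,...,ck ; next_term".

1,2,1 ; 3409

  a_3 = 1·3 + 2·4 + 1·-4 = 7
  a_4 = 1·7 + 2·3 + 1·4 = 17
  a_5 = 1·17 + 2·7 + 1·3 = 34
  a_6 = 1·34 + 2·17 + 1·7 = 75
  a_7 = 1·75 + 2·34 + 1·17 = 160
  a_8 = 1·160 + 2·75 + 1·34 = 344
  a_9 = 1·344 + 2·160 + 1·75 = 739
  a_10 = 1·739 + 2·344 + 1·160 = 1587
  a_11 = 1·1587 + 2·739 + 1·344 = 3409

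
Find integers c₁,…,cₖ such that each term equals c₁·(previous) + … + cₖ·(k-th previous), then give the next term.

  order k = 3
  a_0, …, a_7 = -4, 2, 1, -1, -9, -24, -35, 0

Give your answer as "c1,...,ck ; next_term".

  a_3 = 3·1 + -4·2 + -1·-4 = -1
  a_4 = 3·-1 + -4·1 + -1·2 = -9
  a_5 = 3·-9 + -4·-1 + -1·1 = -24
  a_6 = 3·-24 + -4·-9 + -1·-1 = -35
  a_7 = 3·-35 + -4·-24 + -1·-9 = 0
  a_8 = 3·0 + -4·-35 + -1·-24 = 164

3,-4,-1 ; 164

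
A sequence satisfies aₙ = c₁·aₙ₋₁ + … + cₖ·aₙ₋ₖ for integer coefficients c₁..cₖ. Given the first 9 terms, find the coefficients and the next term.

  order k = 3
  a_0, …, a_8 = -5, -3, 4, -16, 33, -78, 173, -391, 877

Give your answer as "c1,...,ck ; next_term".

-2,1,1 ; -1972

  a_3 = -2·4 + 1·-3 + 1·-5 = -16
  a_4 = -2·-16 + 1·4 + 1·-3 = 33
  a_5 = -2·33 + 1·-16 + 1·4 = -78
  a_6 = -2·-78 + 1·33 + 1·-16 = 173
  a_7 = -2·173 + 1·-78 + 1·33 = -391
  a_8 = -2·-391 + 1·173 + 1·-78 = 877
  a_9 = -2·877 + 1·-391 + 1·173 = -1972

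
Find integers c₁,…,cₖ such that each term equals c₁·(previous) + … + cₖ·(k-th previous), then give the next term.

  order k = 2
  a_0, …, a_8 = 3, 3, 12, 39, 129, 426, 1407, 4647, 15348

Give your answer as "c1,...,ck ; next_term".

3,1 ; 50691

  a_2 = 3·3 + 1·3 = 12
  a_3 = 3·12 + 1·3 = 39
  a_4 = 3·39 + 1·12 = 129
  a_5 = 3·129 + 1·39 = 426
  a_6 = 3·426 + 1·129 = 1407
  a_7 = 3·1407 + 1·426 = 4647
  a_8 = 3·4647 + 1·1407 = 15348
  a_9 = 3·15348 + 1·4647 = 50691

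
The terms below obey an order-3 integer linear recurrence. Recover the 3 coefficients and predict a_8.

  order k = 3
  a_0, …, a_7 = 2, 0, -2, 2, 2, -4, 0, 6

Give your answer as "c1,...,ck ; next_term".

0,-1,1 ; -4

  a_3 = 0·-2 + -1·0 + 1·2 = 2
  a_4 = 0·2 + -1·-2 + 1·0 = 2
  a_5 = 0·2 + -1·2 + 1·-2 = -4
  a_6 = 0·-4 + -1·2 + 1·2 = 0
  a_7 = 0·0 + -1·-4 + 1·2 = 6
  a_8 = 0·6 + -1·0 + 1·-4 = -4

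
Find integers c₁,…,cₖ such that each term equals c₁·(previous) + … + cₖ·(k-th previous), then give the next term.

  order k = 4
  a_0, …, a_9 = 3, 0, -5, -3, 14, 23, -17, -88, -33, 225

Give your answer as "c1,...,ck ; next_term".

  a_4 = 0·-3 + -1·-5 + -4·0 + 3·3 = 14
  a_5 = 0·14 + -1·-3 + -4·-5 + 3·0 = 23
  a_6 = 0·23 + -1·14 + -4·-3 + 3·-5 = -17
  a_7 = 0·-17 + -1·23 + -4·14 + 3·-3 = -88
  a_8 = 0·-88 + -1·-17 + -4·23 + 3·14 = -33
  a_9 = 0·-33 + -1·-88 + -4·-17 + 3·23 = 225
  a_10 = 0·225 + -1·-33 + -4·-88 + 3·-17 = 334

0,-1,-4,3 ; 334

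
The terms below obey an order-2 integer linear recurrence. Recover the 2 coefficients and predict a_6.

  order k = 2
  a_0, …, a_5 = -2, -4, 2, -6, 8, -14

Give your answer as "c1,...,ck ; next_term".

  a_2 = -1·-4 + 1·-2 = 2
  a_3 = -1·2 + 1·-4 = -6
  a_4 = -1·-6 + 1·2 = 8
  a_5 = -1·8 + 1·-6 = -14
  a_6 = -1·-14 + 1·8 = 22

-1,1 ; 22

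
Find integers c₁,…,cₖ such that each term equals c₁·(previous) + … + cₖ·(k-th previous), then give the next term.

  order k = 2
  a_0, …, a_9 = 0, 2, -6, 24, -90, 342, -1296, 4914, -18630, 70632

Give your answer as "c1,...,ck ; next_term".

-3,3 ; -267786

  a_2 = -3·2 + 3·0 = -6
  a_3 = -3·-6 + 3·2 = 24
  a_4 = -3·24 + 3·-6 = -90
  a_5 = -3·-90 + 3·24 = 342
  a_6 = -3·342 + 3·-90 = -1296
  a_7 = -3·-1296 + 3·342 = 4914
  a_8 = -3·4914 + 3·-1296 = -18630
  a_9 = -3·-18630 + 3·4914 = 70632
  a_10 = -3·70632 + 3·-18630 = -267786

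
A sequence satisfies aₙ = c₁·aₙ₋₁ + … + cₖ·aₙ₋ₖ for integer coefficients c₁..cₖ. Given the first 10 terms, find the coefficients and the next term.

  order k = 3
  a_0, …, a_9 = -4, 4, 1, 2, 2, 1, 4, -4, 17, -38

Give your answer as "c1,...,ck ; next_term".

-2,2,1 ; 106

  a_3 = -2·1 + 2·4 + 1·-4 = 2
  a_4 = -2·2 + 2·1 + 1·4 = 2
  a_5 = -2·2 + 2·2 + 1·1 = 1
  a_6 = -2·1 + 2·2 + 1·2 = 4
  a_7 = -2·4 + 2·1 + 1·2 = -4
  a_8 = -2·-4 + 2·4 + 1·1 = 17
  a_9 = -2·17 + 2·-4 + 1·4 = -38
  a_10 = -2·-38 + 2·17 + 1·-4 = 106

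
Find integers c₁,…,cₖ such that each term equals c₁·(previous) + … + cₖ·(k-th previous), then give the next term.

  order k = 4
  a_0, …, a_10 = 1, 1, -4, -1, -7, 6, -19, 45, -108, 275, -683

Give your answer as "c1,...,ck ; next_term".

  a_4 = -2·-1 + 2·-4 + 1·1 + -2·1 = -7
  a_5 = -2·-7 + 2·-1 + 1·-4 + -2·1 = 6
  a_6 = -2·6 + 2·-7 + 1·-1 + -2·-4 = -19
  a_7 = -2·-19 + 2·6 + 1·-7 + -2·-1 = 45
  a_8 = -2·45 + 2·-19 + 1·6 + -2·-7 = -108
  a_9 = -2·-108 + 2·45 + 1·-19 + -2·6 = 275
  a_10 = -2·275 + 2·-108 + 1·45 + -2·-19 = -683
  a_11 = -2·-683 + 2·275 + 1·-108 + -2·45 = 1718

-2,2,1,-2 ; 1718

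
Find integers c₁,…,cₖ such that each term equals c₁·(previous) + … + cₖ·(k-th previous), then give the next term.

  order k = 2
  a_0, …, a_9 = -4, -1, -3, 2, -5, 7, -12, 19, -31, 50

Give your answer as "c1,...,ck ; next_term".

  a_2 = -1·-1 + 1·-4 = -3
  a_3 = -1·-3 + 1·-1 = 2
  a_4 = -1·2 + 1·-3 = -5
  a_5 = -1·-5 + 1·2 = 7
  a_6 = -1·7 + 1·-5 = -12
  a_7 = -1·-12 + 1·7 = 19
  a_8 = -1·19 + 1·-12 = -31
  a_9 = -1·-31 + 1·19 = 50
  a_10 = -1·50 + 1·-31 = -81

-1,1 ; -81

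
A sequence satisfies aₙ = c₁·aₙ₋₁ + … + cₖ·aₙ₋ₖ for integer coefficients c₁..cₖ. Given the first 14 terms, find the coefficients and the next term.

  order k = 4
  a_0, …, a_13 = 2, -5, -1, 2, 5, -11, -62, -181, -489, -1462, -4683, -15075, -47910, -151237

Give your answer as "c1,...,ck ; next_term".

  a_4 = 4·2 + -4·-1 + 3·-5 + 4·2 = 5
  a_5 = 4·5 + -4·2 + 3·-1 + 4·-5 = -11
  a_6 = 4·-11 + -4·5 + 3·2 + 4·-1 = -62
  a_7 = 4·-62 + -4·-11 + 3·5 + 4·2 = -181
  a_8 = 4·-181 + -4·-62 + 3·-11 + 4·5 = -489
  a_9 = 4·-489 + -4·-181 + 3·-62 + 4·-11 = -1462
  a_10 = 4·-1462 + -4·-489 + 3·-181 + 4·-62 = -4683
  a_11 = 4·-4683 + -4·-1462 + 3·-489 + 4·-181 = -15075
  a_12 = 4·-15075 + -4·-4683 + 3·-1462 + 4·-489 = -47910
  a_13 = 4·-47910 + -4·-15075 + 3·-4683 + 4·-1462 = -151237
  a_14 = 4·-151237 + -4·-47910 + 3·-15075 + 4·-4683 = -477265

4,-4,3,4 ; -477265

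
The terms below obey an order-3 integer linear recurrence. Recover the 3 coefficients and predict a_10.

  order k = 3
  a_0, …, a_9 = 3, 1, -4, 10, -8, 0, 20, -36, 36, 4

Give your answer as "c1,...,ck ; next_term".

-1,0,2 ; -76

  a_3 = -1·-4 + 0·1 + 2·3 = 10
  a_4 = -1·10 + 0·-4 + 2·1 = -8
  a_5 = -1·-8 + 0·10 + 2·-4 = 0
  a_6 = -1·0 + 0·-8 + 2·10 = 20
  a_7 = -1·20 + 0·0 + 2·-8 = -36
  a_8 = -1·-36 + 0·20 + 2·0 = 36
  a_9 = -1·36 + 0·-36 + 2·20 = 4
  a_10 = -1·4 + 0·36 + 2·-36 = -76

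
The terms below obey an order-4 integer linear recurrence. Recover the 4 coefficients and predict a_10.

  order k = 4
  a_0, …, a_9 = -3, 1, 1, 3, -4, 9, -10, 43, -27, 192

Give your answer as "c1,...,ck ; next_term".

1,4,-2,3 ; -32

  a_4 = 1·3 + 4·1 + -2·1 + 3·-3 = -4
  a_5 = 1·-4 + 4·3 + -2·1 + 3·1 = 9
  a_6 = 1·9 + 4·-4 + -2·3 + 3·1 = -10
  a_7 = 1·-10 + 4·9 + -2·-4 + 3·3 = 43
  a_8 = 1·43 + 4·-10 + -2·9 + 3·-4 = -27
  a_9 = 1·-27 + 4·43 + -2·-10 + 3·9 = 192
  a_10 = 1·192 + 4·-27 + -2·43 + 3·-10 = -32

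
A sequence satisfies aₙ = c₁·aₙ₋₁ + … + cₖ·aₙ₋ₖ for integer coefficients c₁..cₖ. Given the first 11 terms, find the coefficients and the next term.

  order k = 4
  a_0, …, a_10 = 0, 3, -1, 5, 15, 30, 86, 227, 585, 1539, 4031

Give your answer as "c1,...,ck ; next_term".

2,1,2,-1 ; 10544

  a_4 = 2·5 + 1·-1 + 2·3 + -1·0 = 15
  a_5 = 2·15 + 1·5 + 2·-1 + -1·3 = 30
  a_6 = 2·30 + 1·15 + 2·5 + -1·-1 = 86
  a_7 = 2·86 + 1·30 + 2·15 + -1·5 = 227
  a_8 = 2·227 + 1·86 + 2·30 + -1·15 = 585
  a_9 = 2·585 + 1·227 + 2·86 + -1·30 = 1539
  a_10 = 2·1539 + 1·585 + 2·227 + -1·86 = 4031
  a_11 = 2·4031 + 1·1539 + 2·585 + -1·227 = 10544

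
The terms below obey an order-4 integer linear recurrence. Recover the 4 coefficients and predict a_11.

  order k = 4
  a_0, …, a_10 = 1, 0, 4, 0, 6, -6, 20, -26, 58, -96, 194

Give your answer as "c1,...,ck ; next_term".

  a_4 = -1·0 + 1·4 + 0·0 + 2·1 = 6
  a_5 = -1·6 + 1·0 + 0·4 + 2·0 = -6
  a_6 = -1·-6 + 1·6 + 0·0 + 2·4 = 20
  a_7 = -1·20 + 1·-6 + 0·6 + 2·0 = -26
  a_8 = -1·-26 + 1·20 + 0·-6 + 2·6 = 58
  a_9 = -1·58 + 1·-26 + 0·20 + 2·-6 = -96
  a_10 = -1·-96 + 1·58 + 0·-26 + 2·20 = 194
  a_11 = -1·194 + 1·-96 + 0·58 + 2·-26 = -342

-1,1,0,2 ; -342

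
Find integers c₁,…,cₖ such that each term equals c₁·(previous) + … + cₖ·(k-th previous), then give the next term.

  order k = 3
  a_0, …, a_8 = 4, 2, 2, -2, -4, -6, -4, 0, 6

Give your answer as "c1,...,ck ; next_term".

  a_3 = 1·2 + 0·2 + -1·4 = -2
  a_4 = 1·-2 + 0·2 + -1·2 = -4
  a_5 = 1·-4 + 0·-2 + -1·2 = -6
  a_6 = 1·-6 + 0·-4 + -1·-2 = -4
  a_7 = 1·-4 + 0·-6 + -1·-4 = 0
  a_8 = 1·0 + 0·-4 + -1·-6 = 6
  a_9 = 1·6 + 0·0 + -1·-4 = 10

1,0,-1 ; 10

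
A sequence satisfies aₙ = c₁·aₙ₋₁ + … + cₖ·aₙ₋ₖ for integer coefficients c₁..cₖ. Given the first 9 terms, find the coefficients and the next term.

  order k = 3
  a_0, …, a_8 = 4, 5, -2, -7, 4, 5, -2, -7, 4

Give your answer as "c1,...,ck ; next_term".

  a_3 = -1·-2 + -1·5 + -1·4 = -7
  a_4 = -1·-7 + -1·-2 + -1·5 = 4
  a_5 = -1·4 + -1·-7 + -1·-2 = 5
  a_6 = -1·5 + -1·4 + -1·-7 = -2
  a_7 = -1·-2 + -1·5 + -1·4 = -7
  a_8 = -1·-7 + -1·-2 + -1·5 = 4
  a_9 = -1·4 + -1·-7 + -1·-2 = 5

-1,-1,-1 ; 5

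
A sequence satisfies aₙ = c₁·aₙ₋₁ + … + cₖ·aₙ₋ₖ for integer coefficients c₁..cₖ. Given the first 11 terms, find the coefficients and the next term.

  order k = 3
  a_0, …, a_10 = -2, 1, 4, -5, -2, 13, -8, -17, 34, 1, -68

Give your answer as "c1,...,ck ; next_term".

  a_3 = 0·4 + -1·1 + 2·-2 = -5
  a_4 = 0·-5 + -1·4 + 2·1 = -2
  a_5 = 0·-2 + -1·-5 + 2·4 = 13
  a_6 = 0·13 + -1·-2 + 2·-5 = -8
  a_7 = 0·-8 + -1·13 + 2·-2 = -17
  a_8 = 0·-17 + -1·-8 + 2·13 = 34
  a_9 = 0·34 + -1·-17 + 2·-8 = 1
  a_10 = 0·1 + -1·34 + 2·-17 = -68
  a_11 = 0·-68 + -1·1 + 2·34 = 67

0,-1,2 ; 67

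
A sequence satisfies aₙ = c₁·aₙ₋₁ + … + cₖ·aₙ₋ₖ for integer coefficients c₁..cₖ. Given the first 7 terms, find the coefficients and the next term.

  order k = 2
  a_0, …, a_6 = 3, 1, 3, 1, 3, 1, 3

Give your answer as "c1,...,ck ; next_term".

  a_2 = 0·1 + 1·3 = 3
  a_3 = 0·3 + 1·1 = 1
  a_4 = 0·1 + 1·3 = 3
  a_5 = 0·3 + 1·1 = 1
  a_6 = 0·1 + 1·3 = 3
  a_7 = 0·3 + 1·1 = 1

0,1 ; 1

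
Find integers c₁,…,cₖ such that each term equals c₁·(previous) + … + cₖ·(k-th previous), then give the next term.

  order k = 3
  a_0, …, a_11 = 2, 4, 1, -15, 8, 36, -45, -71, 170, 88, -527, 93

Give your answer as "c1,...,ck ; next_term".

-1,-3,-1 ; 1400

  a_3 = -1·1 + -3·4 + -1·2 = -15
  a_4 = -1·-15 + -3·1 + -1·4 = 8
  a_5 = -1·8 + -3·-15 + -1·1 = 36
  a_6 = -1·36 + -3·8 + -1·-15 = -45
  a_7 = -1·-45 + -3·36 + -1·8 = -71
  a_8 = -1·-71 + -3·-45 + -1·36 = 170
  a_9 = -1·170 + -3·-71 + -1·-45 = 88
  a_10 = -1·88 + -3·170 + -1·-71 = -527
  a_11 = -1·-527 + -3·88 + -1·170 = 93
  a_12 = -1·93 + -3·-527 + -1·88 = 1400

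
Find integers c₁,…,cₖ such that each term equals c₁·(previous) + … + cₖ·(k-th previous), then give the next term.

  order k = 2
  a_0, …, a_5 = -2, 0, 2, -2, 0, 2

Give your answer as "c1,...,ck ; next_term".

-1,-1 ; -2

  a_2 = -1·0 + -1·-2 = 2
  a_3 = -1·2 + -1·0 = -2
  a_4 = -1·-2 + -1·2 = 0
  a_5 = -1·0 + -1·-2 = 2
  a_6 = -1·2 + -1·0 = -2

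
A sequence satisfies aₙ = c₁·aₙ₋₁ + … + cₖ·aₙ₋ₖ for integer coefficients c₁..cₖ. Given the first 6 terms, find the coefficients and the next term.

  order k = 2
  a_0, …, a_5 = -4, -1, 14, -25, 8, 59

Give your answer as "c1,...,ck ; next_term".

  a_2 = -2·-1 + -3·-4 = 14
  a_3 = -2·14 + -3·-1 = -25
  a_4 = -2·-25 + -3·14 = 8
  a_5 = -2·8 + -3·-25 = 59
  a_6 = -2·59 + -3·8 = -142

-2,-3 ; -142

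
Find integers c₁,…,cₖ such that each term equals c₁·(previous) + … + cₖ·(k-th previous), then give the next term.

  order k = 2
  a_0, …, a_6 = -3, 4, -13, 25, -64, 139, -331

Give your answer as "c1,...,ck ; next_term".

-1,3 ; 748

  a_2 = -1·4 + 3·-3 = -13
  a_3 = -1·-13 + 3·4 = 25
  a_4 = -1·25 + 3·-13 = -64
  a_5 = -1·-64 + 3·25 = 139
  a_6 = -1·139 + 3·-64 = -331
  a_7 = -1·-331 + 3·139 = 748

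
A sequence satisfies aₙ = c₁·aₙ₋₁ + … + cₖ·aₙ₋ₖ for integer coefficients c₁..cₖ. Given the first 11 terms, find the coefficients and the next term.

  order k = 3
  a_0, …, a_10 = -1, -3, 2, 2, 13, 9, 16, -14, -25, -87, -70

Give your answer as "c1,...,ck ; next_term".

1,1,-3 ; -82

  a_3 = 1·2 + 1·-3 + -3·-1 = 2
  a_4 = 1·2 + 1·2 + -3·-3 = 13
  a_5 = 1·13 + 1·2 + -3·2 = 9
  a_6 = 1·9 + 1·13 + -3·2 = 16
  a_7 = 1·16 + 1·9 + -3·13 = -14
  a_8 = 1·-14 + 1·16 + -3·9 = -25
  a_9 = 1·-25 + 1·-14 + -3·16 = -87
  a_10 = 1·-87 + 1·-25 + -3·-14 = -70
  a_11 = 1·-70 + 1·-87 + -3·-25 = -82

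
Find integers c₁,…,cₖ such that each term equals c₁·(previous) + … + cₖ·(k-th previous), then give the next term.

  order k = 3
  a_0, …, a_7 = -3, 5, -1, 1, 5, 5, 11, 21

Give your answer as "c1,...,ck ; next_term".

  a_3 = 1·-1 + 1·5 + 1·-3 = 1
  a_4 = 1·1 + 1·-1 + 1·5 = 5
  a_5 = 1·5 + 1·1 + 1·-1 = 5
  a_6 = 1·5 + 1·5 + 1·1 = 11
  a_7 = 1·11 + 1·5 + 1·5 = 21
  a_8 = 1·21 + 1·11 + 1·5 = 37

1,1,1 ; 37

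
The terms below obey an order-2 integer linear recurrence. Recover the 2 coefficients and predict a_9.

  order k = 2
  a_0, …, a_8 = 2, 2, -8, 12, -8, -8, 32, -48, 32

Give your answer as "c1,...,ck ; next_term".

-2,-2 ; 32

  a_2 = -2·2 + -2·2 = -8
  a_3 = -2·-8 + -2·2 = 12
  a_4 = -2·12 + -2·-8 = -8
  a_5 = -2·-8 + -2·12 = -8
  a_6 = -2·-8 + -2·-8 = 32
  a_7 = -2·32 + -2·-8 = -48
  a_8 = -2·-48 + -2·32 = 32
  a_9 = -2·32 + -2·-48 = 32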